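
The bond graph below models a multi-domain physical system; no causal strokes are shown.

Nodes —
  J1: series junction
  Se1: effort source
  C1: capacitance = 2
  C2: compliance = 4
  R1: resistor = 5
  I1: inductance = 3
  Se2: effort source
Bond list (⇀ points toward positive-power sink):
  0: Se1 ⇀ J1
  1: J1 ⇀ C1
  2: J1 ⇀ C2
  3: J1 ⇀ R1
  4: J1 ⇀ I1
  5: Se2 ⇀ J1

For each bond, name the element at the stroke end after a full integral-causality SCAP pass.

b0 stroke→J1
b1 stroke→J1
b2 stroke→J1
b3 stroke→J1
b4 stroke→I1
b5 stroke→J1

#0 |J1  (Se1 fixes effort; stroke away)
#5 |J1  (source Se2 imposes e)
#1 |J1  (C1: C, integral causality)
#2 |J1  (C2 outputs effort q/C2)
#4 |I1  (I1 integral (f out))
#3 |J1  (common-f at J1 fixed by 4)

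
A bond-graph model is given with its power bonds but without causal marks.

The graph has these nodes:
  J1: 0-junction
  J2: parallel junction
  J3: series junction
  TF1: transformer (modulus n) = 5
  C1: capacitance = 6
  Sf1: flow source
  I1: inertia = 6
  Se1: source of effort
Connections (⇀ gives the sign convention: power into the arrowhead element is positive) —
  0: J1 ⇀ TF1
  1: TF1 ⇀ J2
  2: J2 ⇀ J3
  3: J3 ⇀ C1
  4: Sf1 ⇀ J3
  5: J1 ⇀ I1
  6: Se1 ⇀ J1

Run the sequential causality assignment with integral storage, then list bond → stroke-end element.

b0 →TF1
b1 →J2
b2 →J3
b3 →J3
b4 →Sf1
b5 →I1
b6 →J1

bond 4 stroke→Sf1  (Sf1 (Sf) sets flow on bond)
bond 6 stroke→J1  (Se1 (Se) sets effort on bond)
bond 0 stroke→TF1  (common-e at J1 fixed by 6)
bond 5 stroke→I1  (J1: bond 6 brought effort, rest push out)
bond 2 stroke→J3  (1-jn J3 has f-setter on 4)
bond 3 stroke→J3  (J3: bond 4 brought flow, rest push out)
bond 1 stroke→J2  (TF1 one-in-one-out from 0)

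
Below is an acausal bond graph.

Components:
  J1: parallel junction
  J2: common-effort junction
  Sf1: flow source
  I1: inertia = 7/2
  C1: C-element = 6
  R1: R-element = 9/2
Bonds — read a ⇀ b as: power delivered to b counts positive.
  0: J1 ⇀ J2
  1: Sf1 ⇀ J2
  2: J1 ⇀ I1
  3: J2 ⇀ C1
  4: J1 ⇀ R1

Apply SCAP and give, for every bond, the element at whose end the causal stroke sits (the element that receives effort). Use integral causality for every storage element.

bond 0 stroke→J1
bond 1 stroke→Sf1
bond 2 stroke→I1
bond 3 stroke→J2
bond 4 stroke→R1

#1 stroke→Sf1  (source Sf1 imposes f)
#2 stroke→I1  (I1 integral (f out))
#3 stroke→J2  (prefer integral on C1)
#0 stroke→J1  (0-jn J2 has e-setter on 3)
#4 stroke→R1  (common-e at J1 fixed by 0)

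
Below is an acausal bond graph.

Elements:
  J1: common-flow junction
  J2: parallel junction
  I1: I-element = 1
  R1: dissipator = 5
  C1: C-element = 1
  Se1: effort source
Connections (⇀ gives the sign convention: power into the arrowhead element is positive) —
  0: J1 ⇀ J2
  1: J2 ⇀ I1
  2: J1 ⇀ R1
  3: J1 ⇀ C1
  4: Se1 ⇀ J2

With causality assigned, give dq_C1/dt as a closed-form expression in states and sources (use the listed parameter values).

dq_C1/dt = -E_Se1/5 - q_C1/5

β4 stroke→J2  (Se1: effort source, stroke at far end)
β0 stroke→J1  (J2 effort already set via bond 4)
β1 stroke→I1  (0-jn J2 has e-setter on 4)
β3 stroke→J1  (C1: C, integral causality)
β2 stroke→R1  (closing 1-jn rule on J1)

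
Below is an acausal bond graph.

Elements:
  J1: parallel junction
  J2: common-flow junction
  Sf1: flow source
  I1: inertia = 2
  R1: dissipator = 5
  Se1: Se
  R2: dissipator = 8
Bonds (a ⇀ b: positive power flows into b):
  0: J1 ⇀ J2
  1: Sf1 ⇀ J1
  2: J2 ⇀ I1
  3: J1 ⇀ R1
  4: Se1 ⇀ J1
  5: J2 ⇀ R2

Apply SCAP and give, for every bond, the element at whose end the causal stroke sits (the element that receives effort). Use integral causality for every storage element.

b1 stroke at Sf1  (Sf1 fixes flow; stroke at Sf1)
b4 stroke at J1  (Se1 fixes effort; stroke away)
b0 stroke at J2  (0-jn J1 has e-setter on 4)
b3 stroke at R1  (common-e at J1 fixed by 4)
b2 stroke at I1  (prefer integral on I1)
b5 stroke at J2  (J2: bond 2 brought flow, rest push out)

b0 |J2
b1 |Sf1
b2 |I1
b3 |R1
b4 |J1
b5 |J2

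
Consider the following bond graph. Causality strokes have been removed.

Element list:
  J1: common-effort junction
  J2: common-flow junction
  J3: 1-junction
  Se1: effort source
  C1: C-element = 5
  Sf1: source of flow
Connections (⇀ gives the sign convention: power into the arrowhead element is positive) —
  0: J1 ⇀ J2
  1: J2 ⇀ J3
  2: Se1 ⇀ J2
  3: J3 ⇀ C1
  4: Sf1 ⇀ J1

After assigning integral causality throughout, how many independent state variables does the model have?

β2 stroke at J2  (source Se1 imposes e)
β4 stroke at Sf1  (Sf1 (Sf) sets flow on bond)
β0 stroke at J1  (only one effort-in slot at J1)
β1 stroke at J2  (common-f at J2 fixed by 0)
β3 stroke at J3  (1-jn J3 has f-setter on 1)

1  (C1 all integral)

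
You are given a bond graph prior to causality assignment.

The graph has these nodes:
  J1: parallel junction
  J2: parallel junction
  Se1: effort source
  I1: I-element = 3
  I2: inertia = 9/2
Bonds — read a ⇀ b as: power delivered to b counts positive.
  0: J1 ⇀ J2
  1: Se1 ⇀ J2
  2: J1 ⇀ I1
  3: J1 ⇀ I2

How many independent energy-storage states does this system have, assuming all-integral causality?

2  (I1, I2 all integral)

β1 |J2  (Se1 (Se) sets effort on bond)
β0 |J1  (common-e at J2 fixed by 1)
β2 |I1  (common-e at J1 fixed by 0)
β3 |I2  (J1: bond 0 brought effort, rest push out)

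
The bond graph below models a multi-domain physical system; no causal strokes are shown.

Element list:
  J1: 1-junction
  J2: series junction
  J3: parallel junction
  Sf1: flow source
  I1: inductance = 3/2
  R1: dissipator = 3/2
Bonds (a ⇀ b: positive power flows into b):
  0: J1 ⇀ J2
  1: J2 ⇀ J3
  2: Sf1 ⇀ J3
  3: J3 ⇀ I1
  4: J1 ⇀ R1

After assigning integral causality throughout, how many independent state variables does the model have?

1  (I1 all integral)

#2 stroke at Sf1  (Sf1 fixes flow; stroke at Sf1)
#3 stroke at I1  (I1: I, integral causality)
#1 stroke at J3  (only one effort-in slot at J3)
#0 stroke at J2  (1-jn J2 has f-setter on 1)
#4 stroke at J1  (J1 flow already set via bond 0)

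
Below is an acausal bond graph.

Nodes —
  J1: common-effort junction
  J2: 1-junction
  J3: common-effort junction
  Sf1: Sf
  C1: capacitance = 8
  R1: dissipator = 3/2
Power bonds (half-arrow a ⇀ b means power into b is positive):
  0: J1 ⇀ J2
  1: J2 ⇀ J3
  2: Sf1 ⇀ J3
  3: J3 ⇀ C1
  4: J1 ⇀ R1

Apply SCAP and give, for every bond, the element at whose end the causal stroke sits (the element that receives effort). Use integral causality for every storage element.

#0 →J1
#1 →J2
#2 →Sf1
#3 →J3
#4 →R1

bond 2 |Sf1  (Sf1 fixes flow; stroke at Sf1)
bond 3 |J3  (C1 outputs effort q/C1)
bond 1 |J2  (common-e at J3 fixed by 3)
bond 0 |J1  (only one flow-in slot at J2)
bond 4 |R1  (0-jn J1 has e-setter on 0)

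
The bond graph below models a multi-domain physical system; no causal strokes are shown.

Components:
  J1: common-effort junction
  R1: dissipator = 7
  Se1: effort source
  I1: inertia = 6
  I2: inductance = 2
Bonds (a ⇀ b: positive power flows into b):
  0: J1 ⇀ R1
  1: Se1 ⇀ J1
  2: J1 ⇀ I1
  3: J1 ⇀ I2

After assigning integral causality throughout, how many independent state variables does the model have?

bond 1 |J1  (Se1 fixes effort; stroke away)
bond 0 |R1  (J1 effort already set via bond 1)
bond 2 |I1  (0-jn J1 has e-setter on 1)
bond 3 |I2  (J1: bond 1 brought effort, rest push out)

2  (I1, I2 all integral)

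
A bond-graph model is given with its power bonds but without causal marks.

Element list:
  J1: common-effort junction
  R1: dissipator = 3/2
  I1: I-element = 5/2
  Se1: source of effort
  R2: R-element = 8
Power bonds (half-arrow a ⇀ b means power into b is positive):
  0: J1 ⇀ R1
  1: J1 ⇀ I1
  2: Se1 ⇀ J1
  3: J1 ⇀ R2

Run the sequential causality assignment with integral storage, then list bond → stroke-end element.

b0 stroke at R1
b1 stroke at I1
b2 stroke at J1
b3 stroke at R2

b2 stroke→J1  (Se1: effort source, stroke at far end)
b0 stroke→R1  (J1 effort already set via bond 2)
b1 stroke→I1  (J1: bond 2 brought effort, rest push out)
b3 stroke→R2  (J1: bond 2 brought effort, rest push out)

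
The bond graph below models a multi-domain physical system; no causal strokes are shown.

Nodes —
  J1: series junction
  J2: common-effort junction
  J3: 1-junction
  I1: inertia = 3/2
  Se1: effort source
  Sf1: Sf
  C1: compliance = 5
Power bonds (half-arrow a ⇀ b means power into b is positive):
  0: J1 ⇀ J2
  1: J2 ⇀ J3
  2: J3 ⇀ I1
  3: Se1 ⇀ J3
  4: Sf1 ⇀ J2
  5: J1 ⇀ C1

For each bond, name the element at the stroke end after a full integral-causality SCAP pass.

bond 3 stroke at J3  (source Se1 imposes e)
bond 4 stroke at Sf1  (source Sf1 imposes f)
bond 2 stroke at I1  (I1 integral (f out))
bond 1 stroke at J3  (J3 flow already set via bond 2)
bond 0 stroke at J2  (J2 needs exactly one e-in)
bond 5 stroke at J1  (J1: bond 0 brought flow, rest push out)

bond 0 →J2
bond 1 →J3
bond 2 →I1
bond 3 →J3
bond 4 →Sf1
bond 5 →J1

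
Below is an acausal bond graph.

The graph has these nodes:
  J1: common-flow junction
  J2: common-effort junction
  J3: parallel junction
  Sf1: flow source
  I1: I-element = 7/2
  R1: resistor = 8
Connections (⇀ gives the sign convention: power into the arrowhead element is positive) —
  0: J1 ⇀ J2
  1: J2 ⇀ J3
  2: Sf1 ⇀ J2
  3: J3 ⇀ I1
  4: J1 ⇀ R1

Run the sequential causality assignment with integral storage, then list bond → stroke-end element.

b2 |Sf1  (Sf1 fixes flow; stroke at Sf1)
b3 |I1  (I1 integral (f out))
b1 |J3  (closing 0-jn rule on J3)
b0 |J2  (J2 needs exactly one e-in)
b4 |J1  (J1 flow already set via bond 0)

#0 stroke at J2
#1 stroke at J3
#2 stroke at Sf1
#3 stroke at I1
#4 stroke at J1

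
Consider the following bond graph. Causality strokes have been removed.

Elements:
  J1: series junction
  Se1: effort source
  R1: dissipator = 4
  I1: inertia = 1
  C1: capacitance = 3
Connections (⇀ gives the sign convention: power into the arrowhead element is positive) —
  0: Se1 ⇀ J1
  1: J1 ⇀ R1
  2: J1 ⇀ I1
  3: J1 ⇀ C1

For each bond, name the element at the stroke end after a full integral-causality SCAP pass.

bond 0 stroke at J1  (Se1 (Se) sets effort on bond)
bond 2 stroke at I1  (I1 outputs flow p/I1)
bond 1 stroke at J1  (J1 flow already set via bond 2)
bond 3 stroke at J1  (1-jn J1 has f-setter on 2)

bond 0 →J1
bond 1 →J1
bond 2 →I1
bond 3 →J1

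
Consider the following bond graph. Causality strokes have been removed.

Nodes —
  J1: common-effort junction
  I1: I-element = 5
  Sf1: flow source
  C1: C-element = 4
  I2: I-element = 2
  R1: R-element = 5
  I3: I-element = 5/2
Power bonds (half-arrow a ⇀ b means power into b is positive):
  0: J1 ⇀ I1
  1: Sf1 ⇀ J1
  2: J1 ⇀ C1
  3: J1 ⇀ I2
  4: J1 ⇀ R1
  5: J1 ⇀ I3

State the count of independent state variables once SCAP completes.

β1 stroke→Sf1  (Sf1 fixes flow; stroke at Sf1)
β0 stroke→I1  (I1 integral (f out))
β2 stroke→J1  (C1 outputs effort q/C1)
β3 stroke→I2  (0-jn J1 has e-setter on 2)
β4 stroke→R1  (common-e at J1 fixed by 2)
β5 stroke→I3  (0-jn J1 has e-setter on 2)

4  (C1, I1, I2, I3 all integral)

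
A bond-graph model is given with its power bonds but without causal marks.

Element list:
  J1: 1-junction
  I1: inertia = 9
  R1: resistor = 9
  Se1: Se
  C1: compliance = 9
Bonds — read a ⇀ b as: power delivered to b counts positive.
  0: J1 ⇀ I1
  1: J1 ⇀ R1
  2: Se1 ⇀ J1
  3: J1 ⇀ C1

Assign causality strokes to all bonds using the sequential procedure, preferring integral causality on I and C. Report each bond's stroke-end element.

#0 →I1
#1 →J1
#2 →J1
#3 →J1

bond 2 →J1  (Se1 (Se) sets effort on bond)
bond 0 →I1  (I1: I, integral causality)
bond 1 →J1  (J1 flow already set via bond 0)
bond 3 →J1  (J1: bond 0 brought flow, rest push out)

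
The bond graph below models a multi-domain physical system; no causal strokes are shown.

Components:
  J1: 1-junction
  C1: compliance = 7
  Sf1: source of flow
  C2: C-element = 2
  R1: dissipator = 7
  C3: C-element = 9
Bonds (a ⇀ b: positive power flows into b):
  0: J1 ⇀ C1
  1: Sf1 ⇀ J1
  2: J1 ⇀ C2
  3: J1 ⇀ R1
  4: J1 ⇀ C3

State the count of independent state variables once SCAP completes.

b1 stroke at Sf1  (source Sf1 imposes f)
b0 stroke at J1  (common-f at J1 fixed by 1)
b2 stroke at J1  (J1 flow already set via bond 1)
b3 stroke at J1  (1-jn J1 has f-setter on 1)
b4 stroke at J1  (J1 flow already set via bond 1)

3  (C1, C2, C3 all integral)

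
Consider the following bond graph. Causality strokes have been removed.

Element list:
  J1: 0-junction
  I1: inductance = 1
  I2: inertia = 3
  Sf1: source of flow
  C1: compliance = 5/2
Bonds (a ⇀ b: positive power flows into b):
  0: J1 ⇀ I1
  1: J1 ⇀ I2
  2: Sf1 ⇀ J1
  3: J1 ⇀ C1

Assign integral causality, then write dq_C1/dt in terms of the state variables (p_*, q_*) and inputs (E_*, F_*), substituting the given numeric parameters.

dq_C1/dt = F_Sf1 - p_I1 - p_I2/3

b2 →Sf1  (Sf1 (Sf) sets flow on bond)
b0 →I1  (I1 integral (f out))
b1 →I2  (prefer integral on I2)
b3 →J1  (only one effort-in slot at J1)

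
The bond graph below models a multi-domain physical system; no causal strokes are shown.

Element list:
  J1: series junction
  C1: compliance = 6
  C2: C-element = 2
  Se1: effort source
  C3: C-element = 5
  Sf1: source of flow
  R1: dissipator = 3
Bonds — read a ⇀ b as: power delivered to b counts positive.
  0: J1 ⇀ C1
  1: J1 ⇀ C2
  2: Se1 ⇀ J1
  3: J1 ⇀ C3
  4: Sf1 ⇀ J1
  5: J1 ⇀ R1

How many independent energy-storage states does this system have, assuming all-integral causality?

3  (C1, C2, C3 all integral)

#2 stroke at J1  (Se1: effort source, stroke at far end)
#4 stroke at Sf1  (Sf1: flow source, stroke at near end)
#0 stroke at J1  (1-jn J1 has f-setter on 4)
#1 stroke at J1  (J1 flow already set via bond 4)
#3 stroke at J1  (common-f at J1 fixed by 4)
#5 stroke at J1  (common-f at J1 fixed by 4)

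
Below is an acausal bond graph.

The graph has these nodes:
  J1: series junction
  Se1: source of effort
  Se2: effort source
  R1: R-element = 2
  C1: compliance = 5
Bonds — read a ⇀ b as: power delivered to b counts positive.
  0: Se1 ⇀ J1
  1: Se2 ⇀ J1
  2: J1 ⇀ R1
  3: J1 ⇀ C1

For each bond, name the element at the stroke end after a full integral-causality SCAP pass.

b0 stroke→J1
b1 stroke→J1
b2 stroke→R1
b3 stroke→J1

b0 →J1  (Se1: effort source, stroke at far end)
b1 →J1  (source Se2 imposes e)
b3 →J1  (C1 outputs effort q/C1)
b2 →R1  (only one flow-in slot at J1)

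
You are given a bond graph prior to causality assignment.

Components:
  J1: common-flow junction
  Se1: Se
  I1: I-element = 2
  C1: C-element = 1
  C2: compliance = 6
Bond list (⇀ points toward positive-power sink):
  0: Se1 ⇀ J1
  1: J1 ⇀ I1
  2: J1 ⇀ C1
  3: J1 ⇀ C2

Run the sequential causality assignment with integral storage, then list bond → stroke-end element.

β0 →J1
β1 →I1
β2 →J1
β3 →J1

β0 →J1  (Se1 fixes effort; stroke away)
β1 →I1  (prefer integral on I1)
β2 →J1  (J1: bond 1 brought flow, rest push out)
β3 →J1  (J1: bond 1 brought flow, rest push out)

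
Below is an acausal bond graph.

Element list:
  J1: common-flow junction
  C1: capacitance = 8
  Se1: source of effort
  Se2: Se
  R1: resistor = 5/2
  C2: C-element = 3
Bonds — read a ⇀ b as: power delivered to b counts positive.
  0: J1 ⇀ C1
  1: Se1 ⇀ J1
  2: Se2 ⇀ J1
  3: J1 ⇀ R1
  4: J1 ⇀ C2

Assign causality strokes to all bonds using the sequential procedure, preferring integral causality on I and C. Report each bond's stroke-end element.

#0 →J1
#1 →J1
#2 →J1
#3 →R1
#4 →J1

#1 stroke at J1  (source Se1 imposes e)
#2 stroke at J1  (source Se2 imposes e)
#0 stroke at J1  (C1 integral (e out))
#4 stroke at J1  (C2 outputs effort q/C2)
#3 stroke at R1  (J1: last free bond brings flow in)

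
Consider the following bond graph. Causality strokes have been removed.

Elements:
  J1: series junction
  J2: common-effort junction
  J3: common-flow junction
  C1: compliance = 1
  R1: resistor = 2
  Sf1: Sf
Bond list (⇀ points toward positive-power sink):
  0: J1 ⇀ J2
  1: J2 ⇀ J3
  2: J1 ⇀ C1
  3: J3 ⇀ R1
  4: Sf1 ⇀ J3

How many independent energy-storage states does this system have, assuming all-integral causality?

1  (C1 all integral)

bond 4 |Sf1  (Sf1 fixes flow; stroke at Sf1)
bond 1 |J3  (J3 flow already set via bond 4)
bond 3 |J3  (J3 flow already set via bond 4)
bond 0 |J2  (J2 needs exactly one e-in)
bond 2 |J1  (common-f at J1 fixed by 0)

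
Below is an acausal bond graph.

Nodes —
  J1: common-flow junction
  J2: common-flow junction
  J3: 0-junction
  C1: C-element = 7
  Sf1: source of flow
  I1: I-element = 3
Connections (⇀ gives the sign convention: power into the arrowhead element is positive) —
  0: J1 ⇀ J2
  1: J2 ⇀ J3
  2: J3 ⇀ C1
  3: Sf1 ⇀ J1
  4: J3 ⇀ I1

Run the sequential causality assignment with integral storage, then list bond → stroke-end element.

#3 stroke at Sf1  (Sf1: flow source, stroke at near end)
#0 stroke at J1  (J1 flow already set via bond 3)
#1 stroke at J2  (1-jn J2 has f-setter on 0)
#2 stroke at J3  (C1 outputs effort q/C1)
#4 stroke at I1  (common-e at J3 fixed by 2)

bond 0 stroke at J1
bond 1 stroke at J2
bond 2 stroke at J3
bond 3 stroke at Sf1
bond 4 stroke at I1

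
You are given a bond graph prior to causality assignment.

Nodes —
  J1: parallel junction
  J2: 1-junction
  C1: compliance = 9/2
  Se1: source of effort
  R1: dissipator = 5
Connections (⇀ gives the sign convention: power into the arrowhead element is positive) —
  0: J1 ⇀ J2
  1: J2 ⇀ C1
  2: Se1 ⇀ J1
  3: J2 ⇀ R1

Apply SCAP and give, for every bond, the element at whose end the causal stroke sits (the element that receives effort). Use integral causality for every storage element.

bond 0 stroke at J2
bond 1 stroke at J2
bond 2 stroke at J1
bond 3 stroke at R1

bond 2 →J1  (Se1: effort source, stroke at far end)
bond 0 →J2  (0-jn J1 has e-setter on 2)
bond 1 →J2  (prefer integral on C1)
bond 3 →R1  (J2: last free bond brings flow in)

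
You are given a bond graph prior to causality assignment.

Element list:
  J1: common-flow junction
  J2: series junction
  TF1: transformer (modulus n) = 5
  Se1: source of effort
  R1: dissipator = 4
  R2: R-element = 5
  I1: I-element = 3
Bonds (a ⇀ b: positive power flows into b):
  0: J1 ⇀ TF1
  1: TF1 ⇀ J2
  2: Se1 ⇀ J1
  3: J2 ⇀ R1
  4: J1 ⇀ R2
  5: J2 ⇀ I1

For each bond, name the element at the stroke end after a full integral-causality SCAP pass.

b0 stroke at TF1
b1 stroke at J2
b2 stroke at J1
b3 stroke at J2
b4 stroke at J1
b5 stroke at I1

#2 stroke→J1  (Se1 (Se) sets effort on bond)
#5 stroke→I1  (I1 outputs flow p/I1)
#1 stroke→J2  (J2: bond 5 brought flow, rest push out)
#3 stroke→J2  (J2 flow already set via bond 5)
#0 stroke→TF1  (TF1 one-in-one-out from 1)
#4 stroke→J1  (common-f at J1 fixed by 0)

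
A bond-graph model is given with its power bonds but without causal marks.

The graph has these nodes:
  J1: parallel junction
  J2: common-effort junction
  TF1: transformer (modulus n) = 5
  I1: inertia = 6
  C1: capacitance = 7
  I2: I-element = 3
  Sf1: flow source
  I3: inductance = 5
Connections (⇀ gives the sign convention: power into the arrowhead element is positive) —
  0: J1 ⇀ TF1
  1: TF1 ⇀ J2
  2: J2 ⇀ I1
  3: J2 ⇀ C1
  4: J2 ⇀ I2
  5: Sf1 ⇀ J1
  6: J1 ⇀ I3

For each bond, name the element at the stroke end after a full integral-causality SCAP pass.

β0 →J1
β1 →TF1
β2 →I1
β3 →J2
β4 →I2
β5 →Sf1
β6 →I3

#5 stroke→Sf1  (Sf1: flow source, stroke at near end)
#2 stroke→I1  (I1: I, integral causality)
#3 stroke→J2  (C1 outputs effort q/C1)
#1 stroke→TF1  (J2 effort already set via bond 3)
#4 stroke→I2  (J2 effort already set via bond 3)
#0 stroke→J1  (TF1: transformer flips bond 1)
#6 stroke→I3  (common-e at J1 fixed by 0)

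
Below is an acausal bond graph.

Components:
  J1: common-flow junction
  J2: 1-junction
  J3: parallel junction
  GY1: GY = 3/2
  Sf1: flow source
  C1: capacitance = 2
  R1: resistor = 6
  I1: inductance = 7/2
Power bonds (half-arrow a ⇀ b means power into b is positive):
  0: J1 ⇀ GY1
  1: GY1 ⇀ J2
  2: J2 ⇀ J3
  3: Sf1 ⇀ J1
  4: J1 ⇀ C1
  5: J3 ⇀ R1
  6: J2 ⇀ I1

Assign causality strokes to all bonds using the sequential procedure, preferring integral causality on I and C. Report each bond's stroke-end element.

#3 stroke at Sf1  (Sf1 fixes flow; stroke at Sf1)
#0 stroke at J1  (1-jn J1 has f-setter on 3)
#4 stroke at J1  (common-f at J1 fixed by 3)
#1 stroke at J2  (GY1 both-in/both-out from 0)
#6 stroke at I1  (I1 outputs flow p/I1)
#2 stroke at J2  (1-jn J2 has f-setter on 6)
#5 stroke at J3  (J3: last free bond brings effort in)

b0 stroke→J1
b1 stroke→J2
b2 stroke→J2
b3 stroke→Sf1
b4 stroke→J1
b5 stroke→J3
b6 stroke→I1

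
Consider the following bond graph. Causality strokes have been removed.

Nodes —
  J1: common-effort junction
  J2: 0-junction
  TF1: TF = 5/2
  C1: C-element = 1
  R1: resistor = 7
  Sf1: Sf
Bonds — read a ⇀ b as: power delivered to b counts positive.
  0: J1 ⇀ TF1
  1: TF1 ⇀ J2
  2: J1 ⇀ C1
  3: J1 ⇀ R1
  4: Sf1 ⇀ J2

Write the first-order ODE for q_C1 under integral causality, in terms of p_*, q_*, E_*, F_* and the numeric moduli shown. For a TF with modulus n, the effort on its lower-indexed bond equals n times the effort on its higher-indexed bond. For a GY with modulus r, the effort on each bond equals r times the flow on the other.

dq_C1/dt = 2*F_Sf1/5 - q_C1/7

b4 stroke at Sf1  (Sf1: flow source, stroke at near end)
b1 stroke at J2  (J2 needs exactly one e-in)
b0 stroke at TF1  (TF1 one-in-one-out from 1)
b2 stroke at J1  (C1 outputs effort q/C1)
b3 stroke at R1  (J1 effort already set via bond 2)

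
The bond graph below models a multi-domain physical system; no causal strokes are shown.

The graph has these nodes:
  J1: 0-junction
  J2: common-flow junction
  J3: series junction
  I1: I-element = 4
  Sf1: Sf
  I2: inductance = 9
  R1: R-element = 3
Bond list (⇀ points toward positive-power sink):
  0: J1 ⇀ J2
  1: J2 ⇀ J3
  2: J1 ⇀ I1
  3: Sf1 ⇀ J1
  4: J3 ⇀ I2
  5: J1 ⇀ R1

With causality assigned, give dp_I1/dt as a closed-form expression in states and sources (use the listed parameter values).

b3 stroke→Sf1  (Sf1: flow source, stroke at near end)
b2 stroke→I1  (I1 integral (f out))
b4 stroke→I2  (I2: I, integral causality)
b1 stroke→J3  (J3: bond 4 brought flow, rest push out)
b0 stroke→J2  (1-jn J2 has f-setter on 1)
b5 stroke→J1  (only one effort-in slot at J1)

dp_I1/dt = 3*F_Sf1 - 3*p_I1/4 - p_I2/3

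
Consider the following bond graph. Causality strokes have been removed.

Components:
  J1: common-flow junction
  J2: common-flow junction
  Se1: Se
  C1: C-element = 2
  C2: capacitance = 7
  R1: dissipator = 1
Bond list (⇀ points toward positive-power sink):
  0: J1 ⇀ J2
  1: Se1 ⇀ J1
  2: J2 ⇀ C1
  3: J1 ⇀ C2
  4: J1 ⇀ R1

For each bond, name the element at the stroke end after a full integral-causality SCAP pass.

β1 →J1  (Se1: effort source, stroke at far end)
β2 →J2  (C1 integral (e out))
β0 →J1  (J2 needs exactly one f-in)
β3 →J1  (C2 outputs effort q/C2)
β4 →R1  (closing 1-jn rule on J1)

#0 stroke at J1
#1 stroke at J1
#2 stroke at J2
#3 stroke at J1
#4 stroke at R1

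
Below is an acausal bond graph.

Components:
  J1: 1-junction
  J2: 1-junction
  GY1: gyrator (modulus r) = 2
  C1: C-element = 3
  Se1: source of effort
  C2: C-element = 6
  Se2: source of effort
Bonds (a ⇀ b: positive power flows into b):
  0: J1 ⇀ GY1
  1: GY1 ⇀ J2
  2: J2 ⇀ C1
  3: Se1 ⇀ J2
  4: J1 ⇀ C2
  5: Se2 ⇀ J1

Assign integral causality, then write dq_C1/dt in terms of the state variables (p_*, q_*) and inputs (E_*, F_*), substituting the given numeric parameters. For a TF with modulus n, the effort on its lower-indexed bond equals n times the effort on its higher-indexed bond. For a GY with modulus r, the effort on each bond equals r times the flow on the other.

dq_C1/dt = E_Se2/2 - q_C2/12

bond 3 |J2  (Se1 (Se) sets effort on bond)
bond 5 |J1  (Se2 (Se) sets effort on bond)
bond 2 |J2  (C1 integral (e out))
bond 1 |GY1  (closing 1-jn rule on J2)
bond 0 |GY1  (GY GY1: same side as bond 1)
bond 4 |J1  (1-jn J1 has f-setter on 0)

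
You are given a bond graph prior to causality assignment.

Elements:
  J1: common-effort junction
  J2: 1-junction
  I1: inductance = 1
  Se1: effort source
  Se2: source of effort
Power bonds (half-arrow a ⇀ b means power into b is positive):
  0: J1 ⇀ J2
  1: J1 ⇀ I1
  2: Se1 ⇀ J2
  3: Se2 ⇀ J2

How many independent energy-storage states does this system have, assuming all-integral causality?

1  (I1 all integral)

β2 →J2  (Se1 fixes effort; stroke away)
β3 →J2  (Se2: effort source, stroke at far end)
β0 →J1  (only one flow-in slot at J2)
β1 →I1  (J1 effort already set via bond 0)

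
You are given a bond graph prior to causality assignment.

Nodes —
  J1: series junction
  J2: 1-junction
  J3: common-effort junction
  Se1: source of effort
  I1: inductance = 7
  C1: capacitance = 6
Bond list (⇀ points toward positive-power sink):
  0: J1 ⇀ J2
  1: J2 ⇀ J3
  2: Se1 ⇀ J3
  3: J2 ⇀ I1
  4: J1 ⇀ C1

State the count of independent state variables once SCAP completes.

2  (C1, I1 all integral)

#2 stroke at J3  (source Se1 imposes e)
#1 stroke at J2  (J3: bond 2 brought effort, rest push out)
#3 stroke at I1  (I1 integral (f out))
#0 stroke at J2  (common-f at J2 fixed by 3)
#4 stroke at J1  (J1 flow already set via bond 0)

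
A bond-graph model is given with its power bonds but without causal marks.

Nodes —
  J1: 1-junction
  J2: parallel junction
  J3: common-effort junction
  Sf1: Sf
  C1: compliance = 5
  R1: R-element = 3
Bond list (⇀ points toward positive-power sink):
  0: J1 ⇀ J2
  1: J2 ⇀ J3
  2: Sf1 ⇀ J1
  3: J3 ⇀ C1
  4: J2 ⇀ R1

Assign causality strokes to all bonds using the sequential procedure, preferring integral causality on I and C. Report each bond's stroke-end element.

b2 stroke at Sf1  (Sf1 fixes flow; stroke at Sf1)
b0 stroke at J1  (J1 flow already set via bond 2)
b3 stroke at J3  (C1 integral (e out))
b1 stroke at J2  (0-jn J3 has e-setter on 3)
b4 stroke at R1  (0-jn J2 has e-setter on 1)

β0 →J1
β1 →J2
β2 →Sf1
β3 →J3
β4 →R1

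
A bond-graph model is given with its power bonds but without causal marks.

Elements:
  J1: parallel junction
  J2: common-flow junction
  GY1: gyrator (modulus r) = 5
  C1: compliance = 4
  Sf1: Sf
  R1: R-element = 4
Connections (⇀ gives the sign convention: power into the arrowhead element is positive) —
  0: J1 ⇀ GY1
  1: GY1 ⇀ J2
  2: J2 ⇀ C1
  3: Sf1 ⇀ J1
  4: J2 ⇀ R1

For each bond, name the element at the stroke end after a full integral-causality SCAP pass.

b3 stroke at Sf1  (source Sf1 imposes f)
b0 stroke at J1  (closing 0-jn rule on J1)
b1 stroke at J2  (GY1: gyrator matches bond 0)
b2 stroke at J2  (C1 integral (e out))
b4 stroke at R1  (closing 1-jn rule on J2)

b0 stroke at J1
b1 stroke at J2
b2 stroke at J2
b3 stroke at Sf1
b4 stroke at R1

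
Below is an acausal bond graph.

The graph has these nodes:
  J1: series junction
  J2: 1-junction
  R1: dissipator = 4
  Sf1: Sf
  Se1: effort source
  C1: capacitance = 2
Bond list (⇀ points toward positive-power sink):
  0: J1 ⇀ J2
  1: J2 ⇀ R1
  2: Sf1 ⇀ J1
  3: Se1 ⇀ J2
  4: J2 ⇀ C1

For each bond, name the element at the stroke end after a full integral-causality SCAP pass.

b0 stroke→J1
b1 stroke→J2
b2 stroke→Sf1
b3 stroke→J2
b4 stroke→J2

bond 2 |Sf1  (Sf1: flow source, stroke at near end)
bond 3 |J2  (Se1: effort source, stroke at far end)
bond 0 |J1  (1-jn J1 has f-setter on 2)
bond 1 |J2  (1-jn J2 has f-setter on 0)
bond 4 |J2  (common-f at J2 fixed by 0)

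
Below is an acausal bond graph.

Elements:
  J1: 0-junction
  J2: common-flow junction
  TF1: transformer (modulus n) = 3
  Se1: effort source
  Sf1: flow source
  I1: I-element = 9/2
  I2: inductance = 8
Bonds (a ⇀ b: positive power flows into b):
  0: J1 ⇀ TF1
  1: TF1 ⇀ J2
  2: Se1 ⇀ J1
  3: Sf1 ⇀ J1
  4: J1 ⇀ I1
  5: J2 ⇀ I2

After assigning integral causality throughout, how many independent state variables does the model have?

2  (I1, I2 all integral)

bond 2 stroke→J1  (Se1 fixes effort; stroke away)
bond 3 stroke→Sf1  (Sf1 fixes flow; stroke at Sf1)
bond 0 stroke→TF1  (common-e at J1 fixed by 2)
bond 4 stroke→I1  (J1 effort already set via bond 2)
bond 1 stroke→J2  (TF TF1: opposite of bond 0)
bond 5 stroke→I2  (closing 1-jn rule on J2)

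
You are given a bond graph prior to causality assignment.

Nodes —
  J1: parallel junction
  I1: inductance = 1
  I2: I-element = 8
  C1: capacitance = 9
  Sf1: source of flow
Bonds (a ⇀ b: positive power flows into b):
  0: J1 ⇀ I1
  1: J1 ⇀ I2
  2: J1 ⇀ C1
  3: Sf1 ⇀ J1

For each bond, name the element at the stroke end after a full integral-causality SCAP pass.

#0 stroke at I1
#1 stroke at I2
#2 stroke at J1
#3 stroke at Sf1

bond 3 stroke→Sf1  (source Sf1 imposes f)
bond 0 stroke→I1  (I1: I, integral causality)
bond 1 stroke→I2  (I2 integral (f out))
bond 2 stroke→J1  (J1: last free bond brings effort in)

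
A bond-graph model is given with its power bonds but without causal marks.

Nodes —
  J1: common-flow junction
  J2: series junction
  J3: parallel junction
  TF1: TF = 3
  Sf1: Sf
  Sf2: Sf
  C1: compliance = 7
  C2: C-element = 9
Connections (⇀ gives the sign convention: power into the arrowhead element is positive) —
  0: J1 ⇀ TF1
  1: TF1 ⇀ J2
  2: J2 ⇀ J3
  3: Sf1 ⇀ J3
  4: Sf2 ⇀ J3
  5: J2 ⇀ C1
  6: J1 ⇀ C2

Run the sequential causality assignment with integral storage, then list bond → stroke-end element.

#0 |TF1
#1 |J2
#2 |J3
#3 |Sf1
#4 |Sf2
#5 |J2
#6 |J1

β3 stroke→Sf1  (Sf1 fixes flow; stroke at Sf1)
β4 stroke→Sf2  (source Sf2 imposes f)
β2 stroke→J3  (only one effort-in slot at J3)
β1 stroke→J2  (J2: bond 2 brought flow, rest push out)
β5 stroke→J2  (J2 flow already set via bond 2)
β0 stroke→TF1  (TF TF1: opposite of bond 1)
β6 stroke→J1  (1-jn J1 has f-setter on 0)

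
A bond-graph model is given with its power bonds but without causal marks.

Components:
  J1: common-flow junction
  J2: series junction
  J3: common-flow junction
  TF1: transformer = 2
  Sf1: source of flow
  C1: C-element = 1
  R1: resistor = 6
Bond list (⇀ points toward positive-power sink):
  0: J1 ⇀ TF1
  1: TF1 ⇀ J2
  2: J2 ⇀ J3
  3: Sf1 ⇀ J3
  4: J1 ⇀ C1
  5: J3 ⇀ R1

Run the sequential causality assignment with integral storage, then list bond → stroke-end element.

b3 stroke at Sf1  (Sf1 fixes flow; stroke at Sf1)
b2 stroke at J3  (1-jn J3 has f-setter on 3)
b5 stroke at J3  (J3: bond 3 brought flow, rest push out)
b1 stroke at J2  (J2: bond 2 brought flow, rest push out)
b0 stroke at TF1  (TF1: transformer flips bond 1)
b4 stroke at J1  (common-f at J1 fixed by 0)

β0 |TF1
β1 |J2
β2 |J3
β3 |Sf1
β4 |J1
β5 |J3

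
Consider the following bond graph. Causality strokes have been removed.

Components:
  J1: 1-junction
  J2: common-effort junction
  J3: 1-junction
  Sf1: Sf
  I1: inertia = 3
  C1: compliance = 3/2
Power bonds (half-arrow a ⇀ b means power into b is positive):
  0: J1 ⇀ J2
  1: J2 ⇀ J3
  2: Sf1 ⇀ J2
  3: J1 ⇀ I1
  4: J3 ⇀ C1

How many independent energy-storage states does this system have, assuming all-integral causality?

2  (C1, I1 all integral)

β2 |Sf1  (Sf1: flow source, stroke at near end)
β3 |I1  (prefer integral on I1)
β0 |J1  (common-f at J1 fixed by 3)
β1 |J2  (only one effort-in slot at J2)
β4 |J3  (common-f at J3 fixed by 1)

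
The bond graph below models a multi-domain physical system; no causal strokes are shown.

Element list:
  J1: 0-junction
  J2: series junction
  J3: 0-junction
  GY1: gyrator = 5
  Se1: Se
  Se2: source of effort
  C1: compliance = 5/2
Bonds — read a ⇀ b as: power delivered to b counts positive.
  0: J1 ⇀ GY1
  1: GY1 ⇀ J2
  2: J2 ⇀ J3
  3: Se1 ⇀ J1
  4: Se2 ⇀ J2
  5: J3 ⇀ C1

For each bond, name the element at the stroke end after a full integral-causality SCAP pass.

#3 |J1  (Se1 (Se) sets effort on bond)
#4 |J2  (Se2 fixes effort; stroke away)
#0 |GY1  (J1: bond 3 brought effort, rest push out)
#1 |GY1  (GY1: gyrator matches bond 0)
#2 |J2  (J2: bond 1 brought flow, rest push out)
#5 |J3  (J3: last free bond brings effort in)

#0 stroke at GY1
#1 stroke at GY1
#2 stroke at J2
#3 stroke at J1
#4 stroke at J2
#5 stroke at J3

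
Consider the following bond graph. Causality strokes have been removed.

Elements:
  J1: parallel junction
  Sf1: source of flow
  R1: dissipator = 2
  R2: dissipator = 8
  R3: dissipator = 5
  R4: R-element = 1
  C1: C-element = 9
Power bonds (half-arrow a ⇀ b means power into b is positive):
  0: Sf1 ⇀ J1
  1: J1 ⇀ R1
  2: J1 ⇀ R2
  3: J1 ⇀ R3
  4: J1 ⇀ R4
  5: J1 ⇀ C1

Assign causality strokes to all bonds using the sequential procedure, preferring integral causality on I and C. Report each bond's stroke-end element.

bond 0 |Sf1  (source Sf1 imposes f)
bond 5 |J1  (C1: C, integral causality)
bond 1 |R1  (common-e at J1 fixed by 5)
bond 2 |R2  (0-jn J1 has e-setter on 5)
bond 3 |R3  (0-jn J1 has e-setter on 5)
bond 4 |R4  (0-jn J1 has e-setter on 5)

β0 →Sf1
β1 →R1
β2 →R2
β3 →R3
β4 →R4
β5 →J1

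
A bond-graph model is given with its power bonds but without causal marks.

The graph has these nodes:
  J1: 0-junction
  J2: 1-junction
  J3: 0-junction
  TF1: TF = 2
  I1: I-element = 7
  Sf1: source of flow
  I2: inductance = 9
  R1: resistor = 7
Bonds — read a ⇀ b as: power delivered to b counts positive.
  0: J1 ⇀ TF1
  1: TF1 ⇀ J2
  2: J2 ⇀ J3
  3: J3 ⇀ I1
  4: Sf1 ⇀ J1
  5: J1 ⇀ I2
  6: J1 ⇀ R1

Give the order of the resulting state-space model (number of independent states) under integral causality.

2  (I1, I2 all integral)

β4 |Sf1  (Sf1 fixes flow; stroke at Sf1)
β3 |I1  (prefer integral on I1)
β2 |J3  (only one effort-in slot at J3)
β1 |J2  (1-jn J2 has f-setter on 2)
β0 |TF1  (TF1 one-in-one-out from 1)
β5 |I2  (I2: I, integral causality)
β6 |J1  (J1 needs exactly one e-in)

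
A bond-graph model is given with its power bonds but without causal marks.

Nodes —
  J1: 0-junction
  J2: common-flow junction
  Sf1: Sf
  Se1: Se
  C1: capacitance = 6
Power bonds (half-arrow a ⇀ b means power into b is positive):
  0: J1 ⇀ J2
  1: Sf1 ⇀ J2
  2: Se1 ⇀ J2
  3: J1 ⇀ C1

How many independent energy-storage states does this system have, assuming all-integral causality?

bond 1 |Sf1  (source Sf1 imposes f)
bond 2 |J2  (source Se1 imposes e)
bond 0 |J2  (common-f at J2 fixed by 1)
bond 3 |J1  (J1: last free bond brings effort in)

1  (C1 all integral)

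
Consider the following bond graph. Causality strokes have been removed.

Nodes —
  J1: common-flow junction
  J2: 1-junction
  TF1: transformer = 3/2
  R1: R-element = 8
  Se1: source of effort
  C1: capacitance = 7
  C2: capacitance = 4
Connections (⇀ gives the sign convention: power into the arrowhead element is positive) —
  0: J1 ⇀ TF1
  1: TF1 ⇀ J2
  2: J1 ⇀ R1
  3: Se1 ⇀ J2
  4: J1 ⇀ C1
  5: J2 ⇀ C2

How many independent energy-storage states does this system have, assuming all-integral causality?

2  (C1, C2 all integral)

β3 →J2  (source Se1 imposes e)
β4 →J1  (prefer integral on C1)
β5 →J2  (C2 integral (e out))
β1 →TF1  (closing 1-jn rule on J2)
β0 →J1  (TF1: transformer flips bond 1)
β2 →R1  (closing 1-jn rule on J1)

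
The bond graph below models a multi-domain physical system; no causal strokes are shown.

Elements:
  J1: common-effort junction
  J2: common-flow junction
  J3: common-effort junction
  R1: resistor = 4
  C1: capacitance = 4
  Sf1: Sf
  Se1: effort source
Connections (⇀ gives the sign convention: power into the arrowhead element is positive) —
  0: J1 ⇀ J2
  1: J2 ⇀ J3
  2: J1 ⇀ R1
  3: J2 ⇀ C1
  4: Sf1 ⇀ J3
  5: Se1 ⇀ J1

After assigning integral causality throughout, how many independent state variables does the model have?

1  (C1 all integral)

#4 →Sf1  (Sf1 (Sf) sets flow on bond)
#5 →J1  (source Se1 imposes e)
#0 →J2  (J1: bond 5 brought effort, rest push out)
#2 →R1  (J1: bond 5 brought effort, rest push out)
#1 →J3  (closing 0-jn rule on J3)
#3 →J2  (common-f at J2 fixed by 1)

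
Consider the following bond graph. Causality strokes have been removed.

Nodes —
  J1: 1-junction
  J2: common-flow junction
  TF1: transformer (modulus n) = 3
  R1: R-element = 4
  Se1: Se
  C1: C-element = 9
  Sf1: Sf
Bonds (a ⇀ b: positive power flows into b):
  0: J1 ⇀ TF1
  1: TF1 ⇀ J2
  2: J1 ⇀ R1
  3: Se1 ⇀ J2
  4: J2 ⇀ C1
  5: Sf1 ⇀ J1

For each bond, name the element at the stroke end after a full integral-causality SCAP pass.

bond 0 stroke at J1
bond 1 stroke at TF1
bond 2 stroke at J1
bond 3 stroke at J2
bond 4 stroke at J2
bond 5 stroke at Sf1

bond 3 stroke at J2  (source Se1 imposes e)
bond 5 stroke at Sf1  (source Sf1 imposes f)
bond 0 stroke at J1  (1-jn J1 has f-setter on 5)
bond 2 stroke at J1  (J1: bond 5 brought flow, rest push out)
bond 1 stroke at TF1  (TF1: transformer flips bond 0)
bond 4 stroke at J2  (common-f at J2 fixed by 1)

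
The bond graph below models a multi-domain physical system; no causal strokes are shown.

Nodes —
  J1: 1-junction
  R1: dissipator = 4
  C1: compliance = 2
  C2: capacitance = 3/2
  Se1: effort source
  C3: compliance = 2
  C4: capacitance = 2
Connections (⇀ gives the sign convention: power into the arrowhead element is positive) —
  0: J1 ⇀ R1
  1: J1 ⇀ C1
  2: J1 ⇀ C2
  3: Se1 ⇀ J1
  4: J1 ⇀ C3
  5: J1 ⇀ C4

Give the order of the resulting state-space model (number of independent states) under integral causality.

4  (C1, C2, C3, C4 all integral)

β3 stroke→J1  (Se1: effort source, stroke at far end)
β1 stroke→J1  (C1 outputs effort q/C1)
β2 stroke→J1  (prefer integral on C2)
β4 stroke→J1  (C3: C, integral causality)
β5 stroke→J1  (C4 outputs effort q/C4)
β0 stroke→R1  (closing 1-jn rule on J1)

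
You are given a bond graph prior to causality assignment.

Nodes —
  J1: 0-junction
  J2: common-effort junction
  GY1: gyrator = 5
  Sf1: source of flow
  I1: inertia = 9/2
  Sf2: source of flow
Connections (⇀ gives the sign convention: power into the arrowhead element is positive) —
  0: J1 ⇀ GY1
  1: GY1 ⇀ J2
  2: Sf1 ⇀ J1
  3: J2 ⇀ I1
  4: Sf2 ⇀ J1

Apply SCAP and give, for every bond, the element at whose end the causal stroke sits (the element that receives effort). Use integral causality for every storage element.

#0 stroke→J1
#1 stroke→J2
#2 stroke→Sf1
#3 stroke→I1
#4 stroke→Sf2

β2 stroke at Sf1  (Sf1 fixes flow; stroke at Sf1)
β4 stroke at Sf2  (Sf2 (Sf) sets flow on bond)
β0 stroke at J1  (closing 0-jn rule on J1)
β1 stroke at J2  (GY1 both-in/both-out from 0)
β3 stroke at I1  (0-jn J2 has e-setter on 1)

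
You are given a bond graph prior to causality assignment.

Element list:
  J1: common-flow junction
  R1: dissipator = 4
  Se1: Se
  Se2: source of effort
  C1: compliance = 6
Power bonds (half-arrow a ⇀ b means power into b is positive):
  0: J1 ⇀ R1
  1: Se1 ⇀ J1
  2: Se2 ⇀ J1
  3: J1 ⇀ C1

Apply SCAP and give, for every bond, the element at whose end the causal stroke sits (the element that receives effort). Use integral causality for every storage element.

b0 |R1
b1 |J1
b2 |J1
b3 |J1

bond 1 →J1  (Se1: effort source, stroke at far end)
bond 2 →J1  (Se2 fixes effort; stroke away)
bond 3 →J1  (C1 integral (e out))
bond 0 →R1  (J1: last free bond brings flow in)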